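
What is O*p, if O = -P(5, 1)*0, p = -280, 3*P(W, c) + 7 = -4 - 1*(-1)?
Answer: 0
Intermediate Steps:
P(W, c) = -10/3 (P(W, c) = -7/3 + (-4 - 1*(-1))/3 = -7/3 + (-4 + 1)/3 = -7/3 + (1/3)*(-3) = -7/3 - 1 = -10/3)
O = 0 (O = -1*(-10/3)*0 = (10/3)*0 = 0)
O*p = 0*(-280) = 0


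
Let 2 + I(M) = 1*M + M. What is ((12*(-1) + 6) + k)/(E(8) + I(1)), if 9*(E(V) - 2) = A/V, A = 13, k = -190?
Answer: -14112/157 ≈ -89.885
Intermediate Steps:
E(V) = 2 + 13/(9*V) (E(V) = 2 + (13/V)/9 = 2 + 13/(9*V))
I(M) = -2 + 2*M (I(M) = -2 + (1*M + M) = -2 + (M + M) = -2 + 2*M)
((12*(-1) + 6) + k)/(E(8) + I(1)) = ((12*(-1) + 6) - 190)/((2 + (13/9)/8) + (-2 + 2*1)) = ((-12 + 6) - 190)/((2 + (13/9)*(1/8)) + (-2 + 2)) = (-6 - 190)/((2 + 13/72) + 0) = -196/(157/72 + 0) = -196/157/72 = -196*72/157 = -14112/157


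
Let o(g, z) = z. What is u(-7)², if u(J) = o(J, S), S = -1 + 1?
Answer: 0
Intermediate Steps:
S = 0
u(J) = 0
u(-7)² = 0² = 0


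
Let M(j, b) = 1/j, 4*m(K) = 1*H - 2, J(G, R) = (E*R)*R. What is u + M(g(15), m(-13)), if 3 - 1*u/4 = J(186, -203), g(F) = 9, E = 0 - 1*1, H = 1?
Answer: 1483633/9 ≈ 1.6485e+5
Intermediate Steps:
E = -1 (E = 0 - 1 = -1)
J(G, R) = -R**2 (J(G, R) = (-R)*R = -R**2)
m(K) = -1/4 (m(K) = (1*1 - 2)/4 = (1 - 2)/4 = (1/4)*(-1) = -1/4)
u = 164848 (u = 12 - (-4)*(-203)**2 = 12 - (-4)*41209 = 12 - 4*(-41209) = 12 + 164836 = 164848)
u + M(g(15), m(-13)) = 164848 + 1/9 = 1483633/9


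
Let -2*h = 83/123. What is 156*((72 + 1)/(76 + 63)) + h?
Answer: 2789911/34194 ≈ 81.591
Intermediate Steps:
h = -83/246 (h = -83/(2*123) = -½*83/123 = -83/246 ≈ -0.33740)
156*((72 + 1)/(76 + 63)) + h = 156*((72 + 1)/(76 + 63)) - 83/246 = 156*(73/139) - 83/246 = 11388/139 - 83/246 = 2789911/34194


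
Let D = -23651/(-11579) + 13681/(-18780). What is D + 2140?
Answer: 465636500281/217453620 ≈ 2141.3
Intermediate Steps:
D = 285753481/217453620 (D = -23651*(-1/11579) + 13681*(-1/18780) = 23651/11579 - 13681/18780 = 285753481/217453620 ≈ 1.3141)
D + 2140 = 285753481/217453620 + 2140 = 465636500281/217453620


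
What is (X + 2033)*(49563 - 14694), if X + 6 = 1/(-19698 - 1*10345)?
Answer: 2123423072040/30043 ≈ 7.0679e+7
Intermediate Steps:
X = -180259/30043 (X = -6 + 1/(-19698 - 1*10345) = -6 + 1/(-19698 - 10345) = -6 + 1/(-30043) = -6 - 1/30043 = -180259/30043 ≈ -6.0000)
(X + 2033)*(49563 - 14694) = (-180259/30043 + 2033)*(49563 - 14694) = (60897160/30043)*34869 = 2123423072040/30043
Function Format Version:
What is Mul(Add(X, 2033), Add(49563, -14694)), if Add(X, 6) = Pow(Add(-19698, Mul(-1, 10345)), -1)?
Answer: Rational(2123423072040, 30043) ≈ 7.0679e+7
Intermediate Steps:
X = Rational(-180259, 30043) (X = Add(-6, Pow(Add(-19698, Mul(-1, 10345)), -1)) = Add(-6, Pow(Add(-19698, -10345), -1)) = Add(-6, Pow(-30043, -1)) = Add(-6, Rational(-1, 30043)) = Rational(-180259, 30043) ≈ -6.0000)
Mul(Add(X, 2033), Add(49563, -14694)) = Mul(Add(Rational(-180259, 30043), 2033), Add(49563, -14694)) = Mul(Rational(60897160, 30043), 34869) = Rational(2123423072040, 30043)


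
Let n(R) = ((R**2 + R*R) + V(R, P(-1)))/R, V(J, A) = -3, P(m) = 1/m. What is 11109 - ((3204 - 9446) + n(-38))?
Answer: 662223/38 ≈ 17427.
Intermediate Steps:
n(R) = (-3 + 2*R**2)/R (n(R) = ((R**2 + R*R) - 3)/R = ((R**2 + R**2) - 3)/R = (2*R**2 - 3)/R = (-3 + 2*R**2)/R)
11109 - ((3204 - 9446) + n(-38)) = 11109 - ((3204 - 9446) + (-3/(-38) + 2*(-38))) = 11109 - (-6242 + (-3*(-1/38) - 76)) = 11109 - (-6242 + (3/38 - 76)) = 11109 - (-6242 - 2885/38) = 11109 - 1*(-240081/38) = 11109 + 240081/38 = 662223/38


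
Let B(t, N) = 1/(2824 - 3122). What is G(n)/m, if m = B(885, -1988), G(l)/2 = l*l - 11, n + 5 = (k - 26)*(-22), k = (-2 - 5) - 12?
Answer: -578247544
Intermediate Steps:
B(t, N) = -1/298 (B(t, N) = 1/(-298) = -1/298)
k = -19 (k = -7 - 12 = -19)
n = 985 (n = -5 + (-19 - 26)*(-22) = -5 - 45*(-22) = -5 + 990 = 985)
G(l) = -22 + 2*l**2 (G(l) = 2*(l*l - 11) = 2*(l**2 - 11) = 2*(-11 + l**2) = -22 + 2*l**2)
m = -1/298 ≈ -0.0033557
G(n)/m = (-22 + 2*985**2)/(-1/298) = (-22 + 2*970225)*(-298) = (-22 + 1940450)*(-298) = 1940428*(-298) = -578247544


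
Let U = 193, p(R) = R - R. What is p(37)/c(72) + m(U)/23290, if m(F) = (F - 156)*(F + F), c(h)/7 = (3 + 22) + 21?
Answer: 7141/11645 ≈ 0.61322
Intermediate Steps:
p(R) = 0
c(h) = 322 (c(h) = 7*((3 + 22) + 21) = 7*(25 + 21) = 7*46 = 322)
m(F) = 2*F*(-156 + F) (m(F) = (-156 + F)*(2*F) = 2*F*(-156 + F))
p(37)/c(72) + m(U)/23290 = 0/322 + (2*193*(-156 + 193))/23290 = 0*(1/322) + (2*193*37)*(1/23290) = 0 + 14282*(1/23290) = 0 + 7141/11645 = 7141/11645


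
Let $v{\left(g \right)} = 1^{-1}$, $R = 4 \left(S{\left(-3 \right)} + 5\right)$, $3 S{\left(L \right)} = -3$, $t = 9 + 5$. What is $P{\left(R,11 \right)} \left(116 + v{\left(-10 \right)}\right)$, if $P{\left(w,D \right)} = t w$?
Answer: $26208$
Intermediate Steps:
$t = 14$
$S{\left(L \right)} = -1$ ($S{\left(L \right)} = \frac{1}{3} \left(-3\right) = -1$)
$R = 16$ ($R = 4 \left(-1 + 5\right) = 4 \cdot 4 = 16$)
$v{\left(g \right)} = 1$
$P{\left(w,D \right)} = 14 w$
$P{\left(R,11 \right)} \left(116 + v{\left(-10 \right)}\right) = 14 \cdot 16 \left(116 + 1\right) = 224 \cdot 117 = 26208$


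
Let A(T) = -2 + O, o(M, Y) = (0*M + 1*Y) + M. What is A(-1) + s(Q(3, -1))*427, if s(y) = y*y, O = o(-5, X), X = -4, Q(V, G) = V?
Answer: 3832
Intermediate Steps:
o(M, Y) = M + Y (o(M, Y) = (0 + Y) + M = Y + M = M + Y)
O = -9 (O = -5 - 4 = -9)
s(y) = y²
A(T) = -11 (A(T) = -2 - 9 = -11)
A(-1) + s(Q(3, -1))*427 = -11 + 3²*427 = -11 + 9*427 = -11 + 3843 = 3832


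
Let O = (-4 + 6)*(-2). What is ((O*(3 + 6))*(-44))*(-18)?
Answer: -28512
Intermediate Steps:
O = -4 (O = 2*(-2) = -4)
((O*(3 + 6))*(-44))*(-18) = (-4*(3 + 6)*(-44))*(-18) = (-4*9*(-44))*(-18) = -36*(-44)*(-18) = 1584*(-18) = -28512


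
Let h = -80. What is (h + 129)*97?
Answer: 4753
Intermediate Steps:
(h + 129)*97 = (-80 + 129)*97 = 49*97 = 4753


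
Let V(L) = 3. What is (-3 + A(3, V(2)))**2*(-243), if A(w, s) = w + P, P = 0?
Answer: 0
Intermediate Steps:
A(w, s) = w (A(w, s) = w + 0 = w)
(-3 + A(3, V(2)))**2*(-243) = (-3 + 3)**2*(-243) = 0**2*(-243) = 0*(-243) = 0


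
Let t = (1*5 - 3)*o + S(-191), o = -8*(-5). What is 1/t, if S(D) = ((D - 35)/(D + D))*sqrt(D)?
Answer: 15280/1235169 - 113*I*sqrt(191)/1235169 ≈ 0.012371 - 0.0012644*I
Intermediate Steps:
o = 40
S(D) = (-35 + D)/(2*sqrt(D)) (S(D) = ((-35 + D)/((2*D)))*sqrt(D) = ((-35 + D)*(1/(2*D)))*sqrt(D) = ((-35 + D)/(2*D))*sqrt(D) = (-35 + D)/(2*sqrt(D)))
t = 80 + 113*I*sqrt(191)/191 (t = (1*5 - 3)*40 + (-35 - 191)/(2*sqrt(-191)) = (5 - 3)*40 + (1/2)*(-I*sqrt(191)/191)*(-226) = 2*40 + 113*I*sqrt(191)/191 = 80 + 113*I*sqrt(191)/191 ≈ 80.0 + 8.1764*I)
1/t = 1/(80 + 113*I*sqrt(191)/191)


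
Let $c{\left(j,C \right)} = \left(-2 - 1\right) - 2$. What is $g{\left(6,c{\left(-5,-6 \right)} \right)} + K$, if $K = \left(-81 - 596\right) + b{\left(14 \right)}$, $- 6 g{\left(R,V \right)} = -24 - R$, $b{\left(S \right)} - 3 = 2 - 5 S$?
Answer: $-737$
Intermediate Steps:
$b{\left(S \right)} = 5 - 5 S$ ($b{\left(S \right)} = 3 - \left(-2 + 5 S\right) = 5 - 5 S$)
$c{\left(j,C \right)} = -5$ ($c{\left(j,C \right)} = -3 - 2 = -5$)
$g{\left(R,V \right)} = 4 + \frac{R}{6}$ ($g{\left(R,V \right)} = - \frac{-24 - R}{6} = 4 + \frac{R}{6}$)
$K = -742$ ($K = \left(-81 - 596\right) + \left(5 - 70\right) = -677 + \left(5 - 70\right) = -677 - 65 = -742$)
$g{\left(6,c{\left(-5,-6 \right)} \right)} + K = \left(4 + \frac{1}{6} \cdot 6\right) - 742 = \left(4 + 1\right) - 742 = 5 - 742 = -737$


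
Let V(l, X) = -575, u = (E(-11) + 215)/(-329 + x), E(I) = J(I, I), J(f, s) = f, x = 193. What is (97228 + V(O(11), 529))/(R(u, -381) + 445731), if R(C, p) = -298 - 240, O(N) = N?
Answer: 96653/445193 ≈ 0.21710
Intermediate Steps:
E(I) = I
u = -3/2 (u = (-11 + 215)/(-329 + 193) = 204/(-136) = 204*(-1/136) = -3/2 ≈ -1.5000)
R(C, p) = -538
(97228 + V(O(11), 529))/(R(u, -381) + 445731) = (97228 - 575)/(-538 + 445731) = 96653/445193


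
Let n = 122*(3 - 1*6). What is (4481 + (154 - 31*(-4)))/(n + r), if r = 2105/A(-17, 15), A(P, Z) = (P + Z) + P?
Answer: -90421/9059 ≈ -9.9813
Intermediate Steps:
A(P, Z) = Z + 2*P
r = -2105/19 (r = 2105/(15 + 2*(-17)) = 2105/(15 - 34) = 2105/(-19) = 2105*(-1/19) = -2105/19 ≈ -110.79)
n = -366 (n = 122*(3 - 6) = 122*(-3) = -366)
(4481 + (154 - 31*(-4)))/(n + r) = (4481 + (154 - 31*(-4)))/(-366 - 2105/19) = (4481 + (154 + 124))/(-9059/19) = (4481 + 278)*(-19/9059) = 4759*(-19/9059) = -90421/9059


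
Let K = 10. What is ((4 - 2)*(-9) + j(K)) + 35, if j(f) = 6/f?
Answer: 88/5 ≈ 17.600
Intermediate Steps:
((4 - 2)*(-9) + j(K)) + 35 = ((4 - 2)*(-9) + 6/10) + 35 = (2*(-9) + 6*(⅒)) + 35 = (-18 + ⅗) + 35 = -87/5 + 35 = 88/5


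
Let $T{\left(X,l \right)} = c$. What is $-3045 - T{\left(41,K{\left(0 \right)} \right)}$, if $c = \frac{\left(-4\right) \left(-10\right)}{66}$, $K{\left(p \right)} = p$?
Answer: $- \frac{100505}{33} \approx -3045.6$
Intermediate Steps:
$c = \frac{20}{33}$ ($c = 40 \cdot \frac{1}{66} = \frac{20}{33} \approx 0.60606$)
$T{\left(X,l \right)} = \frac{20}{33}$
$-3045 - T{\left(41,K{\left(0 \right)} \right)} = -3045 - \frac{20}{33} = - \frac{100505}{33}$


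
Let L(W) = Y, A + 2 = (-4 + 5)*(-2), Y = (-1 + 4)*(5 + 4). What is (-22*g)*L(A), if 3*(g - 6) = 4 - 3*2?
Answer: -3168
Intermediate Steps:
Y = 27 (Y = 3*9 = 27)
A = -4 (A = -2 + (-4 + 5)*(-2) = -2 + 1*(-2) = -2 - 2 = -4)
L(W) = 27
g = 16/3 (g = 6 + (4 - 3*2)/3 = 6 + (4 - 6)/3 = 6 + (1/3)*(-2) = 6 - 2/3 = 16/3 ≈ 5.3333)
(-22*g)*L(A) = -22*16/3*27 = -352/3*27 = -3168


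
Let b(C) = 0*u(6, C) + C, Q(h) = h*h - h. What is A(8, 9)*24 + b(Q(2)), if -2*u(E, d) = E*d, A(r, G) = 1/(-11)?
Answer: -2/11 ≈ -0.18182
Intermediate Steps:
A(r, G) = -1/11
Q(h) = h² - h
u(E, d) = -E*d/2
b(C) = C (b(C) = 0*(-½*6*C) + C = 0*(-3*C) + C = 0 + C = C)
A(8, 9)*24 + b(Q(2)) = -1/11*24 + 2*(-1 + 2) = -24/11 + 2*1 = -24/11 + 2 = -2/11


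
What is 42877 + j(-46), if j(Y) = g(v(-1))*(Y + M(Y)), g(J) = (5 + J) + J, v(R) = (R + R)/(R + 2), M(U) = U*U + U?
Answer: 44901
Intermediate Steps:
M(U) = U + U² (M(U) = U² + U = U + U²)
v(R) = 2*R/(2 + R) (v(R) = (2*R)/(2 + R) = 2*R/(2 + R))
g(J) = 5 + 2*J
j(Y) = Y + Y*(1 + Y) (j(Y) = (5 + 2*(2*(-1)/(2 - 1)))*(Y + Y*(1 + Y)) = (5 + 2*(2*(-1)/1))*(Y + Y*(1 + Y)) = (5 + 2*(2*(-1)*1))*(Y + Y*(1 + Y)) = (5 + 2*(-2))*(Y + Y*(1 + Y)) = (5 - 4)*(Y + Y*(1 + Y)) = 1*(Y + Y*(1 + Y)) = Y + Y*(1 + Y))
42877 + j(-46) = 42877 - 46*(2 - 46) = 42877 - 46*(-44) = 42877 + 2024 = 44901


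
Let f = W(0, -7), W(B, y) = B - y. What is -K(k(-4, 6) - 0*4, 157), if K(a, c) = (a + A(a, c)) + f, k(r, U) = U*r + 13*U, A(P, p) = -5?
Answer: -56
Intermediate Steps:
k(r, U) = 13*U + U*r
f = 7 (f = 0 - 1*(-7) = 0 + 7 = 7)
K(a, c) = 2 + a (K(a, c) = (a - 5) + 7 = (-5 + a) + 7 = 2 + a)
-K(k(-4, 6) - 0*4, 157) = -(2 + (6*(13 - 4) - 0*4)) = -(2 + (6*9 - 1*0)) = -(2 + (54 + 0)) = -(2 + 54) = -1*56 = -56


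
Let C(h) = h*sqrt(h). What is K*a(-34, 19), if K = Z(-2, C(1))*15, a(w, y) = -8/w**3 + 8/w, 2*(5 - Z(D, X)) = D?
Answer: -103950/4913 ≈ -21.158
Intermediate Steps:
C(h) = h**(3/2)
Z(D, X) = 5 - D/2
a(w, y) = -8/w**3 + 8/w
K = 90 (K = (5 - 1/2*(-2))*15 = (5 + 1)*15 = 6*15 = 90)
K*a(-34, 19) = 90*(-8/(-34)**3 + 8/(-34)) = 90*(-8*(-1/39304) + 8*(-1/34)) = 90*(1/4913 - 4/17) = 90*(-1155/4913) = -103950/4913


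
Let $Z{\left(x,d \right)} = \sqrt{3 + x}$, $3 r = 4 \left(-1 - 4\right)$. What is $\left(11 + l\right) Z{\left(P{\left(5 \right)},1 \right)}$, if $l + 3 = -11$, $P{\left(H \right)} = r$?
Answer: $- i \sqrt{33} \approx - 5.7446 i$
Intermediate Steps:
$r = - \frac{20}{3}$ ($r = \frac{4 \left(-1 - 4\right)}{3} = \frac{4 \left(-5\right)}{3} = \frac{1}{3} \left(-20\right) = - \frac{20}{3} \approx -6.6667$)
$P{\left(H \right)} = - \frac{20}{3}$
$l = -14$ ($l = -3 - 11 = -14$)
$\left(11 + l\right) Z{\left(P{\left(5 \right)},1 \right)} = \left(11 - 14\right) \sqrt{3 - \frac{20}{3}} = - 3 \sqrt{- \frac{11}{3}} = - 3 \frac{i \sqrt{33}}{3} = - i \sqrt{33}$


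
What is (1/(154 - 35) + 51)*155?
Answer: 940850/119 ≈ 7906.3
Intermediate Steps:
(1/(154 - 35) + 51)*155 = (1/119 + 51)*155 = (6070/119)*155 = 940850/119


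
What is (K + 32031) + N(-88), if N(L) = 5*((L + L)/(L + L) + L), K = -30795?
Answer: 801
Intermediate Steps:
N(L) = 5 + 5*L (N(L) = 5*((2*L)/((2*L)) + L) = 5*((2*L)*(1/(2*L)) + L) = 5*(1 + L) = 5 + 5*L)
(K + 32031) + N(-88) = (-30795 + 32031) + (5 + 5*(-88)) = 1236 + (5 - 440) = 1236 - 435 = 801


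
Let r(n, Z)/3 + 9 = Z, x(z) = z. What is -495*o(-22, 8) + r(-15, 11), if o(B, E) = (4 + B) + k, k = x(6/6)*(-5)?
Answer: 11391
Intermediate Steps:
k = -5 (k = (6/6)*(-5) = (6*(1/6))*(-5) = 1*(-5) = -5)
r(n, Z) = -27 + 3*Z
o(B, E) = -1 + B (o(B, E) = (4 + B) - 5 = -1 + B)
-495*o(-22, 8) + r(-15, 11) = -495*(-1 - 22) + (-27 + 3*11) = -495*(-23) + (-27 + 33) = 11385 + 6 = 11391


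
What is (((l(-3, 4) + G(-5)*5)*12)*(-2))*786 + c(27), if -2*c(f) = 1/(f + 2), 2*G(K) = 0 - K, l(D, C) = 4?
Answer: -18052849/58 ≈ -3.1126e+5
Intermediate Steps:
G(K) = -K/2 (G(K) = (0 - K)/2 = (-K)/2 = -K/2)
c(f) = -1/(2*(2 + f)) (c(f) = -1/(2*(f + 2)) = -1/(2*(2 + f)))
(((l(-3, 4) + G(-5)*5)*12)*(-2))*786 + c(27) = (((4 - ½*(-5)*5)*12)*(-2))*786 - 1/(4 + 2*27) = (((4 + (5/2)*5)*12)*(-2))*786 - 1/(4 + 54) = (((4 + 25/2)*12)*(-2))*786 - 1/58 = (((33/2)*12)*(-2))*786 - 1*1/58 = (198*(-2))*786 - 1/58 = -396*786 - 1/58 = -311256 - 1/58 = -18052849/58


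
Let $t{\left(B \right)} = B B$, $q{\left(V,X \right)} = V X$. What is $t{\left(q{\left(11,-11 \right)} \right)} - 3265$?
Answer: $11376$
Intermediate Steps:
$t{\left(B \right)} = B^{2}$
$t{\left(q{\left(11,-11 \right)} \right)} - 3265 = \left(11 \left(-11\right)\right)^{2} - 3265 = \left(-121\right)^{2} - 3265 = 14641 - 3265 = 11376$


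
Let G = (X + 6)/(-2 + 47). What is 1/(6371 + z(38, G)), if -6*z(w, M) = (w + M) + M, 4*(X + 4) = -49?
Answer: 540/3436961 ≈ 0.00015712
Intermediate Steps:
X = -65/4 (X = -4 + (¼)*(-49) = -4 - 49/4 = -65/4 ≈ -16.250)
G = -41/180 (G = (-65/4 + 6)/(-2 + 47) = -41/4/45 = -41/4*1/45 = -41/180 ≈ -0.22778)
z(w, M) = -M/3 - w/6 (z(w, M) = -((w + M) + M)/6 = -((M + w) + M)/6 = -(w + 2*M)/6 = -M/3 - w/6)
1/(6371 + z(38, G)) = 1/(6371 + (-⅓*(-41/180) - ⅙*38)) = 1/(6371 + (41/540 - 19/3)) = 1/(6371 - 3379/540) = 1/(3436961/540) = 540/3436961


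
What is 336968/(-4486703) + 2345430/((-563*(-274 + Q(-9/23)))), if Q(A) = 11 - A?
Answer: 24088883337431/1525712328556 ≈ 15.789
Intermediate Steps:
336968/(-4486703) + 2345430/((-563*(-274 + Q(-9/23)))) = 336968/(-4486703) + 2345430/((-563*(-274 + (11 - (-9)/23)))) = 336968*(-1/4486703) + 2345430/((-563*(-274 + (11 - (-9)/23)))) = -336968/4486703 + 2345430/((-563*(-274 + (11 - 1*(-9/23))))) = -336968/4486703 + 2345430/((-563*(-274 + (11 + 9/23)))) = -336968/4486703 + 2345430/((-563*(-274 + 262/23))) = -336968/4486703 + 2345430/((-563*(-6040/23))) = -336968/4486703 + 2345430/(3400520/23) = -336968/4486703 + 2345430*(23/3400520) = -336968/4486703 + 5394489/340052 = 24088883337431/1525712328556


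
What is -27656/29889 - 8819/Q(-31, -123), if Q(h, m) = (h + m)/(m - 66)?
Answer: -7117567889/657558 ≈ -10824.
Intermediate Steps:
Q(h, m) = (h + m)/(-66 + m)
-27656/29889 - 8819/Q(-31, -123) = -27656/29889 - 8819*(-66 - 123)/(-31 - 123) = -27656*1/29889 - 8819/(-154/(-189)) = -27656/29889 - 8819/((-1/189*(-154))) = -27656/29889 - 8819/22/27 = -27656/29889 - 8819*27/22 = -27656/29889 - 238113/22 = -7117567889/657558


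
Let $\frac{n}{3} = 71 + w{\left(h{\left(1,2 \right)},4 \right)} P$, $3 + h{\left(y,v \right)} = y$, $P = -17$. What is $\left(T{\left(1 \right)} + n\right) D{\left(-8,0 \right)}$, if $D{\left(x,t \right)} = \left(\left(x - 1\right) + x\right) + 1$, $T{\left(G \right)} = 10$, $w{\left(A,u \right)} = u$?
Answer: $-304$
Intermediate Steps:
$h{\left(y,v \right)} = -3 + y$
$D{\left(x,t \right)} = 2 x$ ($D{\left(x,t \right)} = \left(\left(-1 + x\right) + x\right) + 1 = \left(-1 + 2 x\right) + 1 = 2 x$)
$n = 9$ ($n = 3 \left(71 + 4 \left(-17\right)\right) = 3 \left(71 - 68\right) = 3 \cdot 3 = 9$)
$\left(T{\left(1 \right)} + n\right) D{\left(-8,0 \right)} = \left(10 + 9\right) 2 \left(-8\right) = 19 \left(-16\right) = -304$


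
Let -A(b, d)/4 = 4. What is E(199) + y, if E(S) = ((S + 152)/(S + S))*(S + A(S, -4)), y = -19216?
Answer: -7583735/398 ≈ -19055.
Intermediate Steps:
A(b, d) = -16 (A(b, d) = -4*4 = -16)
E(S) = (-16 + S)*(152 + S)/(2*S) (E(S) = ((S + 152)/(S + S))*(S - 16) = ((152 + S)/((2*S)))*(-16 + S) = ((152 + S)*(1/(2*S)))*(-16 + S) = ((152 + S)/(2*S))*(-16 + S) = (-16 + S)*(152 + S)/(2*S))
E(199) + y = (68 + (½)*199 - 1216/199) - 19216 = (68 + 199/2 - 1216*1/199) - 19216 = (68 + 199/2 - 1216/199) - 19216 = 64233/398 - 19216 = -7583735/398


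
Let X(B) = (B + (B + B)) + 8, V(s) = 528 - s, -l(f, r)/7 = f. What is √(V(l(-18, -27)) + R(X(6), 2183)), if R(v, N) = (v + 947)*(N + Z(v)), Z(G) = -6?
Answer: √2118623 ≈ 1455.5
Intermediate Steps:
l(f, r) = -7*f
X(B) = 8 + 3*B (X(B) = (B + 2*B) + 8 = 3*B + 8 = 8 + 3*B)
R(v, N) = (-6 + N)*(947 + v) (R(v, N) = (v + 947)*(N - 6) = (947 + v)*(-6 + N) = (-6 + N)*(947 + v))
√(V(l(-18, -27)) + R(X(6), 2183)) = √((528 - (-7)*(-18)) + (-5682 - 6*(8 + 3*6) + 947*2183 + 2183*(8 + 3*6))) = √((528 - 1*126) + (-5682 - 6*(8 + 18) + 2067301 + 2183*(8 + 18))) = √((528 - 126) + (-5682 - 6*26 + 2067301 + 2183*26)) = √(402 + (-5682 - 156 + 2067301 + 56758)) = √(402 + 2118221) = √2118623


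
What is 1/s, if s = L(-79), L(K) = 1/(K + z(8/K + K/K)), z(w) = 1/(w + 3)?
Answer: -24253/308 ≈ -78.744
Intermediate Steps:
z(w) = 1/(3 + w)
L(K) = 1/(K + 1/(4 + 8/K)) (L(K) = 1/(K + 1/(3 + (8/K + K/K))) = 1/(K + 1/(3 + (8/K + 1))) = 1/(K + 1/(3 + (1 + 8/K))) = 1/(K + 1/(4 + 8/K)))
s = -308/24253 (s = 4*(2 - 79)/(-79*(9 + 4*(-79))) = 4*(-1/79)*(-77)/(9 - 316) = 4*(-1/79)*(-77)/(-307) = 4*(-1/79)*(-1/307)*(-77) = -308/24253 ≈ -0.012699)
1/s = 1/(-308/24253) = -24253/308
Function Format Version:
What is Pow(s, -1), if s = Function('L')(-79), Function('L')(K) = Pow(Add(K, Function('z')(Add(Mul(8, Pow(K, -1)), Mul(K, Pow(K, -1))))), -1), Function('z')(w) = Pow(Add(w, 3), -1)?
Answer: Rational(-24253, 308) ≈ -78.744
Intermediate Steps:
Function('z')(w) = Pow(Add(3, w), -1)
Function('L')(K) = Pow(Add(K, Pow(Add(4, Mul(8, Pow(K, -1))), -1)), -1) (Function('L')(K) = Pow(Add(K, Pow(Add(3, Add(Mul(8, Pow(K, -1)), Mul(K, Pow(K, -1)))), -1)), -1) = Pow(Add(K, Pow(Add(3, Add(Mul(8, Pow(K, -1)), 1)), -1)), -1) = Pow(Add(K, Pow(Add(3, Add(1, Mul(8, Pow(K, -1)))), -1)), -1) = Pow(Add(K, Pow(Add(4, Mul(8, Pow(K, -1))), -1)), -1))
s = Rational(-308, 24253) (s = Mul(4, Pow(-79, -1), Pow(Add(9, Mul(4, -79)), -1), Add(2, -79)) = Mul(4, Rational(-1, 79), Pow(Add(9, -316), -1), -77) = Mul(4, Rational(-1, 79), Pow(-307, -1), -77) = Mul(4, Rational(-1, 79), Rational(-1, 307), -77) = Rational(-308, 24253) ≈ -0.012699)
Pow(s, -1) = Pow(Rational(-308, 24253), -1) = Rational(-24253, 308)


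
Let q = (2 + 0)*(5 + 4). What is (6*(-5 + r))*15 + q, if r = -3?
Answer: -702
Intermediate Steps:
q = 18 (q = 2*9 = 18)
(6*(-5 + r))*15 + q = (6*(-5 - 3))*15 + 18 = (6*(-8))*15 + 18 = -48*15 + 18 = -720 + 18 = -702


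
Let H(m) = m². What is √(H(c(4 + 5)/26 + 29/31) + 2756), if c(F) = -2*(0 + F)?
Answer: 6*√12433578/403 ≈ 52.498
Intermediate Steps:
c(F) = -2*F
√(H(c(4 + 5)/26 + 29/31) + 2756) = √((-2*(4 + 5)/26 + 29/31)² + 2756) = √((-2*9*(1/26) + 29*(1/31))² + 2756) = √((-18*1/26 + 29/31)² + 2756) = √((-9/13 + 29/31)² + 2756) = √((98/403)² + 2756) = √(9604/162409 + 2756) = √(447608808/162409) = 6*√12433578/403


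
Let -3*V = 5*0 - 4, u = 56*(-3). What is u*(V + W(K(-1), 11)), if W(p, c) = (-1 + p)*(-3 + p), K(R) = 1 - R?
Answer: -56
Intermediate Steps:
u = -168
V = 4/3 (V = -(5*0 - 4)/3 = -(0 - 4)/3 = -1/3*(-4) = 4/3 ≈ 1.3333)
u*(V + W(K(-1), 11)) = -168*(4/3 + (3 + (1 - 1*(-1))**2 - 4*(1 - 1*(-1)))) = -168*(4/3 + (3 + (1 + 1)**2 - 4*(1 + 1))) = -168*(4/3 + (3 + 2**2 - 4*2)) = -168*(4/3 + (3 + 4 - 8)) = -168*(4/3 - 1) = -168*1/3 = -56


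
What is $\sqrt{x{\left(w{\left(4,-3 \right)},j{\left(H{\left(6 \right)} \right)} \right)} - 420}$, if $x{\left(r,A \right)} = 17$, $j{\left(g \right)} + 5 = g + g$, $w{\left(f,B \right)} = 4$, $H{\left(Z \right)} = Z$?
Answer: $i \sqrt{403} \approx 20.075 i$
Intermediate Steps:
$j{\left(g \right)} = -5 + 2 g$ ($j{\left(g \right)} = -5 + \left(g + g\right) = -5 + 2 g$)
$\sqrt{x{\left(w{\left(4,-3 \right)},j{\left(H{\left(6 \right)} \right)} \right)} - 420} = \sqrt{17 - 420} = \sqrt{-403} = i \sqrt{403}$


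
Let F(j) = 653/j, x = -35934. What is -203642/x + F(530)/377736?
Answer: 42734977103/7540869680 ≈ 5.6671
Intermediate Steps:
-203642/x + F(530)/377736 = -203642/(-35934) + (653/530)/377736 = -203642*(-1/35934) + (653*(1/530))*(1/377736) = 101821/17967 + (653/530)*(1/377736) = 101821/17967 + 653/200200080 = 42734977103/7540869680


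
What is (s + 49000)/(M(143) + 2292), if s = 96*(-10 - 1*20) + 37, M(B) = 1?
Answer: 46157/2293 ≈ 20.130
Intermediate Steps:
s = -2843 (s = 96*(-10 - 20) + 37 = 96*(-30) + 37 = -2880 + 37 = -2843)
(s + 49000)/(M(143) + 2292) = (-2843 + 49000)/(1 + 2292) = 46157/2293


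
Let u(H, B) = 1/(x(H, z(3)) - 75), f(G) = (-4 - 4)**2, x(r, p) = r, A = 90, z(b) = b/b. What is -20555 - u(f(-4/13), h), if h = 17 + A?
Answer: -226104/11 ≈ -20555.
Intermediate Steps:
z(b) = 1
f(G) = 64 (f(G) = (-8)**2 = 64)
h = 107 (h = 17 + 90 = 107)
u(H, B) = 1/(-75 + H) (u(H, B) = 1/(H - 75) = 1/(-75 + H))
-20555 - u(f(-4/13), h) = -20555 - 1/(-75 + 64) = -20555 - 1/(-11) = -20555 - 1*(-1/11) = -20555 + 1/11 = -226104/11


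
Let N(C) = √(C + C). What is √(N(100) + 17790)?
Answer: √(17790 + 10*√2) ≈ 133.43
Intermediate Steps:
N(C) = √2*√C (N(C) = √(2*C) = √2*√C)
√(N(100) + 17790) = √(√2*√100 + 17790) = √(√2*10 + 17790) = √(10*√2 + 17790) = √(17790 + 10*√2)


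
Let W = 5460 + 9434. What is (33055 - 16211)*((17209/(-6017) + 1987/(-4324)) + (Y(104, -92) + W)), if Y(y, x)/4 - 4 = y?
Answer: 1678748670035843/6504377 ≈ 2.5810e+8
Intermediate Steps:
Y(y, x) = 16 + 4*y
W = 14894
(33055 - 16211)*((17209/(-6017) + 1987/(-4324)) + (Y(104, -92) + W)) = (33055 - 16211)*((17209/(-6017) + 1987/(-4324)) + ((16 + 4*104) + 14894)) = 16844*((17209*(-1/6017) + 1987*(-1/4324)) + ((16 + 416) + 14894)) = 16844*((-17209/6017 - 1987/4324) + (432 + 14894)) = 16844*(-86367495/26017508 + 15326) = 16844*(398657960113/26017508) = 1678748670035843/6504377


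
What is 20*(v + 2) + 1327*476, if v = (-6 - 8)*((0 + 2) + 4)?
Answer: 630012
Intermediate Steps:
v = -84 (v = -14*(2 + 4) = -14*6 = -84)
20*(v + 2) + 1327*476 = 20*(-84 + 2) + 1327*476 = 20*(-82) + 631652 = -1640 + 631652 = 630012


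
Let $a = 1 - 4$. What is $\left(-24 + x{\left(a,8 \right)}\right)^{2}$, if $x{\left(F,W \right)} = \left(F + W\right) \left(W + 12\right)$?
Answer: $5776$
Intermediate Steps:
$a = -3$
$x{\left(F,W \right)} = \left(12 + W\right) \left(F + W\right)$ ($x{\left(F,W \right)} = \left(F + W\right) \left(12 + W\right) = \left(12 + W\right) \left(F + W\right)$)
$\left(-24 + x{\left(a,8 \right)}\right)^{2} = \left(-24 + \left(8^{2} + 12 \left(-3\right) + 12 \cdot 8 - 24\right)\right)^{2} = \left(-24 + \left(64 - 36 + 96 - 24\right)\right)^{2} = \left(-24 + 100\right)^{2} = 76^{2} = 5776$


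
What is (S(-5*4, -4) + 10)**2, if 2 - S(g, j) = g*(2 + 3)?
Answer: 12544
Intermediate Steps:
S(g, j) = 2 - 5*g (S(g, j) = 2 - g*(2 + 3) = 2 - g*5 = 2 - 5*g)
(S(-5*4, -4) + 10)**2 = ((2 - (-25)*4) + 10)**2 = ((2 - 5*(-20)) + 10)**2 = ((2 + 100) + 10)**2 = (102 + 10)**2 = 112**2 = 12544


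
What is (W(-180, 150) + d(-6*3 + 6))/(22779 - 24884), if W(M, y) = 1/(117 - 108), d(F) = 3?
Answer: -28/18945 ≈ -0.0014780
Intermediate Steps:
W(M, y) = 1/9
(W(-180, 150) + d(-6*3 + 6))/(22779 - 24884) = (1/9 + 3)/(22779 - 24884) = (28/9)/(-2105) = (28/9)*(-1/2105) = -28/18945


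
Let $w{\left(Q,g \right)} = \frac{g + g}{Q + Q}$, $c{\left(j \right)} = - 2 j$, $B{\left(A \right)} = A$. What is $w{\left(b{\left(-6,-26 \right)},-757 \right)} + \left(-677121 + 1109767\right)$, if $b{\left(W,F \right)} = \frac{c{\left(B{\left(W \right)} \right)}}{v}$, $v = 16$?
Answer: $\frac{1294910}{3} \approx 4.3164 \cdot 10^{5}$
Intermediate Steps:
$b{\left(W,F \right)} = - \frac{W}{8}$ ($b{\left(W,F \right)} = \frac{\left(-2\right) W}{16} = - 2 W \frac{1}{16} = - \frac{W}{8}$)
$w{\left(Q,g \right)} = \frac{g}{Q}$ ($w{\left(Q,g \right)} = \frac{2 g}{2 Q} = 2 g \frac{1}{2 Q} = \frac{g}{Q}$)
$w{\left(b{\left(-6,-26 \right)},-757 \right)} + \left(-677121 + 1109767\right) = - \frac{757}{\left(- \frac{1}{8}\right) \left(-6\right)} + \left(-677121 + 1109767\right) = - \frac{757}{\frac{3}{4}} + 432646 = \left(-757\right) \frac{4}{3} + 432646 = - \frac{3028}{3} + 432646 = \frac{1294910}{3}$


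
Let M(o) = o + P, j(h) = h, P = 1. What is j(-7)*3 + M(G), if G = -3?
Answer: -23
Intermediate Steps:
M(o) = 1 + o (M(o) = o + 1 = 1 + o)
j(-7)*3 + M(G) = -7*3 + (1 - 3) = -21 - 2 = -23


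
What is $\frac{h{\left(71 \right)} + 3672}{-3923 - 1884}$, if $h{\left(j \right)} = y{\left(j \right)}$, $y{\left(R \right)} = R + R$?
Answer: $- \frac{3814}{5807} \approx -0.65679$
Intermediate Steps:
$y{\left(R \right)} = 2 R$
$h{\left(j \right)} = 2 j$
$\frac{h{\left(71 \right)} + 3672}{-3923 - 1884} = \frac{2 \cdot 71 + 3672}{-3923 - 1884} = \frac{142 + 3672}{-5807} = 3814 \left(- \frac{1}{5807}\right) = - \frac{3814}{5807}$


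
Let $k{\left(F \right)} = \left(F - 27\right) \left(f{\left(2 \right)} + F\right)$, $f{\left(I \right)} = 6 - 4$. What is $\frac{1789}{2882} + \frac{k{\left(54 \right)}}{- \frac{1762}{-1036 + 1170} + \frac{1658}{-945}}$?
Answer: $- \frac{274212275101}{2719544542} \approx -100.83$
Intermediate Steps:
$f{\left(I \right)} = 2$ ($f{\left(I \right)} = 6 - 4 = 2$)
$k{\left(F \right)} = \left(-27 + F\right) \left(2 + F\right)$ ($k{\left(F \right)} = \left(F - 27\right) \left(2 + F\right) = \left(-27 + F\right) \left(2 + F\right)$)
$\frac{1789}{2882} + \frac{k{\left(54 \right)}}{- \frac{1762}{-1036 + 1170} + \frac{1658}{-945}} = \frac{1789}{2882} + \frac{-54 + 54^{2} - 1350}{- \frac{1762}{-1036 + 1170} + \frac{1658}{-945}} = 1789 \cdot \frac{1}{2882} + \frac{-54 + 2916 - 1350}{- \frac{1762}{134} + 1658 \left(- \frac{1}{945}\right)} = \frac{1789}{2882} + \frac{1512}{\left(-1762\right) \frac{1}{134} - \frac{1658}{945}} = \frac{1789}{2882} + \frac{1512}{- \frac{881}{67} - \frac{1658}{945}} = \frac{1789}{2882} + \frac{1512}{- \frac{943631}{63315}} = \frac{1789}{2882} + 1512 \left(- \frac{63315}{943631}\right) = \frac{1789}{2882} - \frac{95732280}{943631} = - \frac{274212275101}{2719544542}$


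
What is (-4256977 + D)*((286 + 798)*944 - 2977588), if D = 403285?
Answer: 7531239446064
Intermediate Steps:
(-4256977 + D)*((286 + 798)*944 - 2977588) = (-4256977 + 403285)*((286 + 798)*944 - 2977588) = -3853692*(1084*944 - 2977588) = -3853692*(1023296 - 2977588) = -3853692*(-1954292) = 7531239446064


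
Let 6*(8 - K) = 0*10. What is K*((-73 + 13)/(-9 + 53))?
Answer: -120/11 ≈ -10.909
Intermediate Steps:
K = 8 (K = 8 - 0*10 = 8 - ⅙*0 = 8 + 0 = 8)
K*((-73 + 13)/(-9 + 53)) = 8*((-73 + 13)/(-9 + 53)) = 8*(-60/44) = 8*(-60*1/44) = 8*(-15/11) = -120/11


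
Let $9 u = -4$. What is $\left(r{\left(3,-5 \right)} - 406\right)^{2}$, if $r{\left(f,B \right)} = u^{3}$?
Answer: $\frac{87638497444}{531441} \approx 1.6491 \cdot 10^{5}$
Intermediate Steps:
$u = - \frac{4}{9}$ ($u = \frac{1}{9} \left(-4\right) = - \frac{4}{9} \approx -0.44444$)
$r{\left(f,B \right)} = - \frac{64}{729}$ ($r{\left(f,B \right)} = \left(- \frac{4}{9}\right)^{3} = - \frac{64}{729}$)
$\left(r{\left(3,-5 \right)} - 406\right)^{2} = \left(- \frac{64}{729} - 406\right)^{2} = \left(- \frac{296038}{729}\right)^{2} = \frac{87638497444}{531441}$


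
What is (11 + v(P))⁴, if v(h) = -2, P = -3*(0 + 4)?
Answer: 6561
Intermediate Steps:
P = -12 (P = -3*4 = -12)
(11 + v(P))⁴ = (11 - 2)⁴ = 9⁴ = 6561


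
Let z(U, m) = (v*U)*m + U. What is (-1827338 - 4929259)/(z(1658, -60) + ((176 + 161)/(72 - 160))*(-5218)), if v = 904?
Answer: 99096756/1318654765 ≈ 0.075150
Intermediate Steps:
z(U, m) = U + 904*U*m (z(U, m) = (904*U)*m + U = 904*U*m + U = U + 904*U*m)
(-1827338 - 4929259)/(z(1658, -60) + ((176 + 161)/(72 - 160))*(-5218)) = (-1827338 - 4929259)/(1658*(1 + 904*(-60)) + ((176 + 161)/(72 - 160))*(-5218)) = -6756597/(1658*(1 - 54240) + (337/(-88))*(-5218)) = -6756597/(1658*(-54239) + (337*(-1/88))*(-5218)) = -6756597/(-89928262 - 337/88*(-5218)) = -6756597/(-89928262 + 879233/44) = -6756597/(-3955964295/44) = -6756597*(-44/3955964295) = 99096756/1318654765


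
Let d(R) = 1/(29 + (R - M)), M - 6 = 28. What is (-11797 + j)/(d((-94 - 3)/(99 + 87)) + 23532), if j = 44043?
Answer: 16558321/12083589 ≈ 1.3703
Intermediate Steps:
M = 34 (M = 6 + 28 = 34)
d(R) = 1/(-5 + R) (d(R) = 1/(29 + (R - 1*34)) = 1/(29 + (R - 34)) = 1/(29 + (-34 + R)) = 1/(-5 + R))
(-11797 + j)/(d((-94 - 3)/(99 + 87)) + 23532) = (-11797 + 44043)/(1/(-5 + (-94 - 3)/(99 + 87)) + 23532) = 32246/(1/(-5 - 97/186) + 23532) = 32246/(1/(-1027/186) + 23532) = 32246/(-186/1027 + 23532) = 32246/(24167178/1027) = 32246*(1027/24167178) = 16558321/12083589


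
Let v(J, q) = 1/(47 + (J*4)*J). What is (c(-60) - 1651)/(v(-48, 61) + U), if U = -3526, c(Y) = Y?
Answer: 546517/1126253 ≈ 0.48525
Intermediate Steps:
v(J, q) = 1/(47 + 4*J²) (v(J, q) = 1/(47 + (4*J)*J) = 1/(47 + 4*J²))
(c(-60) - 1651)/(v(-48, 61) + U) = (-60 - 1651)/(1/(47 + 4*(-48)²) - 3526) = -1711/(1/(47 + 4*2304) - 3526) = -1711/(1/(47 + 9216) - 3526) = -1711/(1/9263 - 3526) = -1711/(-32661337/9263) = -1711*(-9263/32661337) = 546517/1126253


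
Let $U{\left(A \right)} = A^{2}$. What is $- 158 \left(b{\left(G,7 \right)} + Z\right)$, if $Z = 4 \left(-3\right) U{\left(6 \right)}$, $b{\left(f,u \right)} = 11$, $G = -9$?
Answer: $66518$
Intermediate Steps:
$Z = -432$ ($Z = 4 \left(-3\right) 6^{2} = \left(-12\right) 36 = -432$)
$- 158 \left(b{\left(G,7 \right)} + Z\right) = - 158 \left(11 - 432\right) = \left(-158\right) \left(-421\right) = 66518$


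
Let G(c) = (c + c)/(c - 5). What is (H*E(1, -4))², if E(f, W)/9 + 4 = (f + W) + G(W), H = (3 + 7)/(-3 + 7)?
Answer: 75625/4 ≈ 18906.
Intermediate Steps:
G(c) = 2*c/(-5 + c) (G(c) = (2*c)/(-5 + c) = 2*c/(-5 + c))
H = 5/2 (H = 10/4 = 10*(¼) = 5/2 ≈ 2.5000)
E(f, W) = -36 + 9*W + 9*f + 18*W/(-5 + W) (E(f, W) = -36 + 9*((f + W) + 2*W/(-5 + W)) = -36 + 9*((W + f) + 2*W/(-5 + W)) = -36 + 9*(W + f + 2*W/(-5 + W)) = -36 + (9*W + 9*f + 18*W/(-5 + W)) = -36 + 9*W + 9*f + 18*W/(-5 + W))
(H*E(1, -4))² = (5*(9*(2*(-4) + (-5 - 4)*(-4 - 4 + 1))/(-5 - 4))/2)² = (5*(9*(-8 - 9*(-7))/(-9))/2)² = (5*(9*(-⅑)*(-8 + 63))/2)² = (5*(9*(-⅑)*55)/2)² = ((5/2)*(-55))² = (-275/2)² = 75625/4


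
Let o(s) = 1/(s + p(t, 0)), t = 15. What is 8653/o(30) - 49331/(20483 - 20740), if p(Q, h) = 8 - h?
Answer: 84554529/257 ≈ 3.2901e+5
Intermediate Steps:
o(s) = 1/(8 + s) (o(s) = 1/(s + (8 - 1*0)) = 1/(s + (8 + 0)) = 1/(s + 8) = 1/(8 + s))
8653/o(30) - 49331/(20483 - 20740) = 8653/(1/(8 + 30)) - 49331/(20483 - 20740) = 8653/(1/38) - 49331/(-257) = 8653/(1/38) - 49331*(-1/257) = 8653*38 + 49331/257 = 328814 + 49331/257 = 84554529/257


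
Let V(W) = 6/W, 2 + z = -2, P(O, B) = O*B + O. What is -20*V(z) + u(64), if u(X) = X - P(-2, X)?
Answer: 224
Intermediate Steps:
P(O, B) = O + B*O (P(O, B) = B*O + O = O + B*O)
z = -4 (z = -2 - 2 = -4)
u(X) = 2 + 3*X (u(X) = X - (-2)*(1 + X) = X - (-2 - 2*X) = X + (2 + 2*X) = 2 + 3*X)
-20*V(z) + u(64) = -120/(-4) + (2 + 3*64) = -120*(-1)/4 + (2 + 192) = -20*(-3/2) + 194 = 30 + 194 = 224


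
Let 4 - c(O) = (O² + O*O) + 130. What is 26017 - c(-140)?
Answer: 65343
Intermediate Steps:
c(O) = -126 - 2*O² (c(O) = 4 - ((O² + O*O) + 130) = 4 - ((O² + O²) + 130) = 4 - (2*O² + 130) = 4 - (130 + 2*O²) = 4 + (-130 - 2*O²) = -126 - 2*O²)
26017 - c(-140) = 26017 - (-126 - 2*(-140)²) = 26017 - (-126 - 2*19600) = 26017 - (-126 - 39200) = 26017 - 1*(-39326) = 26017 + 39326 = 65343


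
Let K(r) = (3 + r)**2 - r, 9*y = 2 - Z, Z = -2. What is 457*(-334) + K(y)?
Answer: -12362753/81 ≈ -1.5263e+5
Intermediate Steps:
y = 4/9 (y = (2 - 1*(-2))/9 = (2 + 2)/9 = (1/9)*4 = 4/9 ≈ 0.44444)
457*(-334) + K(y) = 457*(-334) + ((3 + 4/9)**2 - 1*4/9) = -152638 + ((31/9)**2 - 4/9) = -152638 + (961/81 - 4/9) = -152638 + 925/81 = -12362753/81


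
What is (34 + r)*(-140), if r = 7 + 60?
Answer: -14140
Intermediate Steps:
r = 67
(34 + r)*(-140) = (34 + 67)*(-140) = 101*(-140) = -14140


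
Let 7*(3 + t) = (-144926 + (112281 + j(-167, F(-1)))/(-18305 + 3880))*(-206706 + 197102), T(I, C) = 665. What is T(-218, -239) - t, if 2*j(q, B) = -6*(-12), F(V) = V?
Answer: -2868389421624/14425 ≈ -1.9885e+8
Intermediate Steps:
j(q, B) = 36 (j(q, B) = (-6*(-12))/2 = (1/2)*72 = 36)
t = 2868399014249/14425 (t = -3 + ((-144926 + (112281 + 36)/(-18305 + 3880))*(-206706 + 197102))/7 = -3 + ((-144926 + 112317/(-14425))*(-9604))/7 = -3 + ((-144926 + 112317*(-1/14425))*(-9604))/7 = -3 + ((-144926 - 112317/14425)*(-9604))/7 = -3 + (-2090669867/14425*(-9604))/7 = -3 + (1/7)*(20078793402668/14425) = -3 + 2868399057524/14425 = 2868399014249/14425 ≈ 1.9885e+8)
T(-218, -239) - t = 665 - 1*2868399014249/14425 = 665 - 2868399014249/14425 = -2868389421624/14425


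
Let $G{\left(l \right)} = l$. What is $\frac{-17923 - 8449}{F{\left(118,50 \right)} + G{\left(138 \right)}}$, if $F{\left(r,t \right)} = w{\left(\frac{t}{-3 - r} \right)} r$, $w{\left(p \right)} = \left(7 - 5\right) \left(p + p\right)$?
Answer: $\frac{1595506}{3451} \approx 462.33$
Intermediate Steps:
$w{\left(p \right)} = 4 p$ ($w{\left(p \right)} = 2 \cdot 2 p = 4 p$)
$F{\left(r,t \right)} = \frac{4 r t}{-3 - r}$ ($F{\left(r,t \right)} = 4 \frac{t}{-3 - r} r = \frac{4 t}{-3 - r} r = \frac{4 r t}{-3 - r}$)
$\frac{-17923 - 8449}{F{\left(118,50 \right)} + G{\left(138 \right)}} = \frac{-17923 - 8449}{\left(-4\right) 118 \cdot 50 \frac{1}{3 + 118} + 138} = - \frac{26372}{\left(-4\right) 118 \cdot 50 \cdot \frac{1}{121} + 138} = - \frac{26372}{- \frac{23600}{121} + 138} = - \frac{26372}{- \frac{6902}{121}} = \left(-26372\right) \left(- \frac{121}{6902}\right) = \frac{1595506}{3451}$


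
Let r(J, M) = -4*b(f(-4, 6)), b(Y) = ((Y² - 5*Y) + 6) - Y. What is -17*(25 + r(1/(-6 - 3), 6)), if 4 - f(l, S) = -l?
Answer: -17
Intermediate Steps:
f(l, S) = 4 + l (f(l, S) = 4 - (-1)*l = 4 + l)
b(Y) = 6 + Y² - 6*Y (b(Y) = (6 + Y² - 5*Y) - Y = 6 + Y² - 6*Y)
r(J, M) = -24 (r(J, M) = -4*(6 + (4 - 4)² - 6*(4 - 4)) = -4*(6 + 0² - 6*0) = -4*(6 + 0 + 0) = -4*6 = -24)
-17*(25 + r(1/(-6 - 3), 6)) = -17*(25 - 24) = -17*1 = -17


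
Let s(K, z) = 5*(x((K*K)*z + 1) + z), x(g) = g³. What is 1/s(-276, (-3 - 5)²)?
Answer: 1/579381582869671173445 ≈ 1.7260e-21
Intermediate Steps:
s(K, z) = 5*z + 5*(1 + z*K²)³ (s(K, z) = 5*(((K*K)*z + 1)³ + z) = 5*((K²*z + 1)³ + z) = 5*((z*K² + 1)³ + z) = 5*((1 + z*K²)³ + z) = 5*(z + (1 + z*K²)³) = 5*z + 5*(1 + z*K²)³)
1/s(-276, (-3 - 5)²) = 1/(5*(-3 - 5)² + 5*(1 + (-3 - 5)²*(-276)²)³) = 1/(5*(-8)² + 5*(1 + (-8)²*76176)³) = 1/(5*64 + 5*(1 + 64*76176)³) = 1/(320 + 5*(1 + 4875264)³) = 1/(320 + 5*4875265³) = 1/(320 + 5*115876316573934234625) = 1/(320 + 579381582869671173125) = 1/579381582869671173445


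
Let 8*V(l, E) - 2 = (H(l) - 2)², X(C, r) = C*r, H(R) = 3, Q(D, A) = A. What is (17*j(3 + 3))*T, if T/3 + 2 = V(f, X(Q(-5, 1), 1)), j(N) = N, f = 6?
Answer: -1989/4 ≈ -497.25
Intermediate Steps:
V(l, E) = 3/8 (V(l, E) = ¼ + (3 - 2)²/8 = ¼ + (⅛)*1² = ¼ + (⅛)*1 = ¼ + ⅛ = 3/8)
T = -39/8 (T = -6 + 3*(3/8) = -6 + 9/8 = -39/8 ≈ -4.8750)
(17*j(3 + 3))*T = (17*(3 + 3))*(-39/8) = (17*6)*(-39/8) = 102*(-39/8) = -1989/4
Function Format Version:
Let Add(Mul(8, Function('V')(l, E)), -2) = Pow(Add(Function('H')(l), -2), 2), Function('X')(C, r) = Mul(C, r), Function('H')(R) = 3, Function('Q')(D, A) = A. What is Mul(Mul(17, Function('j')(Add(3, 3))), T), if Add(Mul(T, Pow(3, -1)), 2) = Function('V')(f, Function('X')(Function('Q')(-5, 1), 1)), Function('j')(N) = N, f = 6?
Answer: Rational(-1989, 4) ≈ -497.25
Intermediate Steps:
Function('V')(l, E) = Rational(3, 8) (Function('V')(l, E) = Add(Rational(1, 4), Mul(Rational(1, 8), Pow(Add(3, -2), 2))) = Add(Rational(1, 4), Mul(Rational(1, 8), Pow(1, 2))) = Add(Rational(1, 4), Mul(Rational(1, 8), 1)) = Add(Rational(1, 4), Rational(1, 8)) = Rational(3, 8))
T = Rational(-39, 8) (T = Add(-6, Mul(3, Rational(3, 8))) = Add(-6, Rational(9, 8)) = Rational(-39, 8) ≈ -4.8750)
Mul(Mul(17, Function('j')(Add(3, 3))), T) = Mul(Mul(17, Add(3, 3)), Rational(-39, 8)) = Mul(Mul(17, 6), Rational(-39, 8)) = Mul(102, Rational(-39, 8)) = Rational(-1989, 4)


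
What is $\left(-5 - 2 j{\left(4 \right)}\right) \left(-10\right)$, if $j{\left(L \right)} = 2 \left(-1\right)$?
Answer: $10$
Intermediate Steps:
$j{\left(L \right)} = -2$
$\left(-5 - 2 j{\left(4 \right)}\right) \left(-10\right) = \left(-5 - -4\right) \left(-10\right) = \left(-5 + 4\right) \left(-10\right) = \left(-1\right) \left(-10\right) = 10$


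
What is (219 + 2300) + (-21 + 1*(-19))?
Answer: 2479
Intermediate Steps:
(219 + 2300) + (-21 + 1*(-19)) = 2519 + (-21 - 19) = 2519 - 40 = 2479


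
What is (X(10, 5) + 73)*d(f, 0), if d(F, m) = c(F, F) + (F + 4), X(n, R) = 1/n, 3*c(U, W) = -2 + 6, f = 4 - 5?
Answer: 9503/30 ≈ 316.77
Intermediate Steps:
f = -1
c(U, W) = 4/3 (c(U, W) = (-2 + 6)/3 = (1/3)*4 = 4/3)
d(F, m) = 16/3 + F (d(F, m) = 4/3 + (F + 4) = 4/3 + (4 + F) = 16/3 + F)
(X(10, 5) + 73)*d(f, 0) = (1/10 + 73)*(16/3 - 1) = (1/10 + 73)*(13/3) = (731/10)*(13/3) = 9503/30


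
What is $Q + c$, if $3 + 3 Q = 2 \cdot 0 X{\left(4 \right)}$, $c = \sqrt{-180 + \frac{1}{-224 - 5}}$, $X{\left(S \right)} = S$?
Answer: $-1 + \frac{i \sqrt{9439609}}{229} \approx -1.0 + 13.417 i$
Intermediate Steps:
$c = \frac{i \sqrt{9439609}}{229}$ ($c = \sqrt{-180 + \frac{1}{-229}} = \sqrt{-180 - \frac{1}{229}} = \sqrt{- \frac{41221}{229}} = \frac{i \sqrt{9439609}}{229} \approx 13.417 i$)
$Q = -1$ ($Q = -1 + \frac{2 \cdot 0 \cdot 4}{3} = -1 + \frac{0 \cdot 4}{3} = -1 + \frac{1}{3} \cdot 0 = -1 + 0 = -1$)
$Q + c = -1 + \frac{i \sqrt{9439609}}{229}$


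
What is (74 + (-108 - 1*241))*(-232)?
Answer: 63800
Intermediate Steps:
(74 + (-108 - 1*241))*(-232) = (74 + (-108 - 241))*(-232) = (74 - 349)*(-232) = -275*(-232) = 63800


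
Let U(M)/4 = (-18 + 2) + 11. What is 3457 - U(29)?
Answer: 3477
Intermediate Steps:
U(M) = -20 (U(M) = 4*((-18 + 2) + 11) = 4*(-16 + 11) = 4*(-5) = -20)
3457 - U(29) = 3457 - 1*(-20) = 3457 + 20 = 3477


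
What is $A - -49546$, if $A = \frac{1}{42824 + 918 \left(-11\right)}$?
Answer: $\frac{1621442397}{32726} \approx 49546.0$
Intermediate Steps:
$A = \frac{1}{32726}$ ($A = \frac{1}{42824 - 10098} = \frac{1}{32726} \approx 3.0557 \cdot 10^{-5}$)
$A - -49546 = \frac{1}{32726} - -49546 = \frac{1}{32726} + 49546 = \frac{1621442397}{32726}$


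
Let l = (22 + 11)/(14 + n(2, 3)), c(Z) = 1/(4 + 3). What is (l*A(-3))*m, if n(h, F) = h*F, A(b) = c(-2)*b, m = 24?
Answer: -594/35 ≈ -16.971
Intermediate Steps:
c(Z) = ⅐ (c(Z) = 1/7 = ⅐)
A(b) = b/7
n(h, F) = F*h
l = 33/20 (l = (22 + 11)/(14 + 3*2) = 33/(14 + 6) = 33/20 ≈ 1.6500)
(l*A(-3))*m = (33*((⅐)*(-3))/20)*24 = ((33/20)*(-3/7))*24 = -99/140*24 = -594/35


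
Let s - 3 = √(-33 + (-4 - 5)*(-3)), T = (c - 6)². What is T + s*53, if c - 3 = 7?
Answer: 175 + 53*I*√6 ≈ 175.0 + 129.82*I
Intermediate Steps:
c = 10 (c = 3 + 7 = 10)
T = 16 (T = (10 - 6)² = 4² = 16)
s = 3 + I*√6 (s = 3 + √(-33 + (-4 - 5)*(-3)) = 3 + √(-33 - 9*(-3)) = 3 + √(-33 + 27) = 3 + √(-6) = 3 + I*√6 ≈ 3.0 + 2.4495*I)
T + s*53 = 16 + (3 + I*√6)*53 = 16 + (159 + 53*I*√6) = 175 + 53*I*√6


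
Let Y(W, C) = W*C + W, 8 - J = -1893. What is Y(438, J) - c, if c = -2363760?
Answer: 3196836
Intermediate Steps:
J = 1901 (J = 8 - 1*(-1893) = 8 + 1893 = 1901)
Y(W, C) = W + C*W (Y(W, C) = C*W + W = W + C*W)
Y(438, J) - c = 438*(1 + 1901) - 1*(-2363760) = 438*1902 + 2363760 = 833076 + 2363760 = 3196836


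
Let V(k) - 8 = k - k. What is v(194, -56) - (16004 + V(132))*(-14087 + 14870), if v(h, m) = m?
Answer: -12537452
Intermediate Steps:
V(k) = 8 (V(k) = 8 + (k - k) = 8 + 0 = 8)
v(194, -56) - (16004 + V(132))*(-14087 + 14870) = -56 - (16004 + 8)*(-14087 + 14870) = -56 - 16012*783 = -56 - 1*12537396 = -56 - 12537396 = -12537452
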